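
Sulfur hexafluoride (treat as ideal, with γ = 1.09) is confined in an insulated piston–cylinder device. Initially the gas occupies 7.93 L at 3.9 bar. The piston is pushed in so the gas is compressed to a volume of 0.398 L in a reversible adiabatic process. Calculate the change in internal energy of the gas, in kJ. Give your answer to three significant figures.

P₂ = P₁(V₁/V₂)^γ = 3.9×(7.93/0.398)^(1.09) = 101.7 bar.
For a reversible adiabat, W_by_gas = (P₁V₁ − P₂V₂)/(γ−1).
W_by = (390000×0.00793 − 1.017×10^7×0.000398) / (0.09) = -10620 J.
Q = 0 ⇒ ΔU = −W_by = 10620 J.

ΔU ≈ 10.6 kJ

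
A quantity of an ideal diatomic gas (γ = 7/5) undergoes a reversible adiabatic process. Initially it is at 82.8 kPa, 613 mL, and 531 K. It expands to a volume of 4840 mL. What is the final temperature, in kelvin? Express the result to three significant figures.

Adiabatic: T₁V₁^(γ−1) = T₂V₂^(γ−1) ⇒ T₂ = T₁ (V₁/V₂)^(γ−1).
T₂ = 531 × (613/4840)^(2/5) = 232.3 K.

T₂ ≈ 232 K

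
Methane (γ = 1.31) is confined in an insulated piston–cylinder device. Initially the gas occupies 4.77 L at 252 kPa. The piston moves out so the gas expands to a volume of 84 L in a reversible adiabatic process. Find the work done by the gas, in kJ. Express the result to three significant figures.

W ≈ 2.28 kJ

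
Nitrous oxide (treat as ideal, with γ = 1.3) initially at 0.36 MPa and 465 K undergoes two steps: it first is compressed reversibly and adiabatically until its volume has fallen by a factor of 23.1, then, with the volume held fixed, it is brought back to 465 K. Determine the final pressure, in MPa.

Adiabatic step (PV^γ = const): P₂ = 0.36×23.1^(1.3) = 21.33 MPa; T₂ = 465×23.1^(0.3) = 1193 K.
Isochoric: P₃ = P₂(T₃/T₂) = 21.33 × (465/1193) = 8.316 MPa.

P₃ ≈ 8.32 MPa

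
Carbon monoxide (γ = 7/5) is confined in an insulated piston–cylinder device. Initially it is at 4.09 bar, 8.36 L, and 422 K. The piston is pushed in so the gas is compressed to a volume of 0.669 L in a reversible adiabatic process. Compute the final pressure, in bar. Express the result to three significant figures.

Since PV^γ is constant along a reversible adiabat, P₂ = P₁ (V₁/V₂)^γ.
P₂ = 4.09 × (8.36/0.669)^(7/5) = 140.4 bar.

P₂ ≈ 140 bar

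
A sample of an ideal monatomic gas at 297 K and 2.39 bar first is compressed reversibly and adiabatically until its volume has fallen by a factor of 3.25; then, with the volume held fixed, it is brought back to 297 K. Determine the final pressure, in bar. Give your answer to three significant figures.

P₃ ≈ 7.77 bar

For a monatomic ideal gas γ = 5/3.
Adiabatic step (PV^γ = const): P₂ = 2.39×3.25^(5/3) = 17.04 bar; T₂ = 297×3.25^(2/3) = 651.6 K.
Isochoric: P₃ = P₂(T₃/T₂) = 17.04 × (297/651.6) = 7.768 bar.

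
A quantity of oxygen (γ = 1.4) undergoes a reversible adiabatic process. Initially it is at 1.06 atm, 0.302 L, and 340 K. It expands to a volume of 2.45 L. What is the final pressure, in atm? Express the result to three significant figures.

P₂ ≈ 0.0566 atm

Since PV^γ is constant along a reversible adiabat, P₂ = P₁ (V₁/V₂)^γ.
P₂ = 1.06 × (0.302/2.45)^(1.4) = 0.05656 atm.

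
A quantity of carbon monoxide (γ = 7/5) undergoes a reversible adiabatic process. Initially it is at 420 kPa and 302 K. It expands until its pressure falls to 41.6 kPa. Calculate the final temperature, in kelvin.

T₂ ≈ 156 K

Along an adiabat T P^((1−γ)/γ) is constant, so T₂ = T₁ (P₂/P₁)^((γ−1)/γ).
T₂ = 302 × (41.6/420)^(2/7) = 156 K.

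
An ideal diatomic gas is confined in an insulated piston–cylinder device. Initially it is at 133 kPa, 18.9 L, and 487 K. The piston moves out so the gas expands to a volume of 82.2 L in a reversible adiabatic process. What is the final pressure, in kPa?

Since PV^γ is constant along a reversible adiabat, P₂ = P₁ (V₁/V₂)^γ.
γ = 7/5 for a diatomic ideal gas.
P₂ = 133 × (18.9/82.2)^(7/5) = 16.99 kPa.

P₂ ≈ 17.0 kPa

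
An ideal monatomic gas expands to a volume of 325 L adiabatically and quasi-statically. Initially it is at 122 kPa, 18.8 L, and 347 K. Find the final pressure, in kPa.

Adiabatic: P₁V₁^γ = P₂V₂^γ ⇒ P₂ = P₁ (V₁/V₂)^γ.
γ = 5/3 for a monatomic ideal gas.
P₂ = 122 × (18.8/325)^(5/3) = 1.056 kPa.

P₂ ≈ 1.06 kPa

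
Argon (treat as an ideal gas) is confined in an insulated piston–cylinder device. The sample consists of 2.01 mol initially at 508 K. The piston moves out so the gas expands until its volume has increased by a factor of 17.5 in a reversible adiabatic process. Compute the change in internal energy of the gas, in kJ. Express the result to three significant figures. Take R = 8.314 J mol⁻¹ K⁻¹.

For a reversible adiabat TV^(γ−1) is constant, so T₂ = T₁ (V₁/V₂)^(γ−1).
γ = 5/3 for a monatomic ideal gas, so γ−1 = 2/3.
T₂ = 508 × (1/17.5)^(2/3) = 75.37 K.
Q = 0, so ΔU = W_on_gas = nCᵥΔT with Cᵥ = R/(γ−1) = 12.47 J/(mol·K).
ΔU = 2.01 × 12.47 × (75.37 − 508) = -10840 J.

ΔU ≈ -10.8 kJ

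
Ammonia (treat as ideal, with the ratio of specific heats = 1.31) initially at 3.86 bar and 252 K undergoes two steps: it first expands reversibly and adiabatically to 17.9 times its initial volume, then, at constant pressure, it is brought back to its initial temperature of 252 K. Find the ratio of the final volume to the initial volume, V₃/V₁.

Adiabatic step: V₂/V₁ = 17.9; T₂ = T₁·(1/17.9)^(0.31) = 103 K.
Isobaric step: V₃/V₂ = T₃/T₂ = 252/103.
V₃/V₁ = (V₂/V₁)(V₃/V₂) = 17.9 × (252/103) = 43.78.

V₃/V₁ ≈ 43.8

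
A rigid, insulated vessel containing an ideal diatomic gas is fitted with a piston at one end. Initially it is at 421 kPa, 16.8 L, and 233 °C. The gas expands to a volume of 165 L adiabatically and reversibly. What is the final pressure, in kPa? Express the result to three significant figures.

Adiabatic: P₁V₁^γ = P₂V₂^γ ⇒ P₂ = P₁ (V₁/V₂)^γ.
γ = 7/5 for a diatomic ideal gas.
P₂ = 421 × (16.8/165)^(7/5) = 17.19 kPa.

P₂ ≈ 17.2 kPa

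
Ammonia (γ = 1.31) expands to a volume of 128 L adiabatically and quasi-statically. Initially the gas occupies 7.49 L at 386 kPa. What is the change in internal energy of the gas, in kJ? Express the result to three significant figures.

ΔU ≈ -5.46 kJ

P₂ = P₁(V₁/V₂)^γ = 386×(7.49/128)^(1.31) = 9.369 kPa.
For a reversible adiabat, W_by_gas = (P₁V₁ − P₂V₂)/(γ−1).
W_by = (386000×0.00749 − 9369×0.128) / (0.31) = 5458 J.
Q = 0 ⇒ ΔU = −W_by = -5458 J.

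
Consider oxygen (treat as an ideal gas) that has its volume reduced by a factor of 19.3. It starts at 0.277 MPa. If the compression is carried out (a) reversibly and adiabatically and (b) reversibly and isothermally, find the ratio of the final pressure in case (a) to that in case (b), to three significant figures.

P_adiabatic / P_isothermal ≈ 3.27

For a diatomic ideal gas γ = 7/5.
Isothermal: P_b = P₁(V₁/V₂) = 0.277×19.3.
Adiabatic: P_a = P₁(V₁/V₂)^γ = 0.277×19.3^(7/5).
P_a/P_b = (V₁/V₂)^(γ−1) = 19.3^(2/5) = 3.268.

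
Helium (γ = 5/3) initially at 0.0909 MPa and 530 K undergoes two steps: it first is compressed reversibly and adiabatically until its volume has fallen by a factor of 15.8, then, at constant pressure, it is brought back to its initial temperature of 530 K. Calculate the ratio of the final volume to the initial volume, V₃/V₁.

V₃/V₁ ≈ 0.0101

Adiabatic step: V₂/V₁ = 0.06329; T₂ = T₁·15.8^(2/3) = 3337 K.
Isobaric step: V₃/V₂ = T₃/T₂ = 530/3337.
V₃/V₁ = (V₂/V₁)(V₃/V₂) = 0.06329 × (530/3337) = 0.01005.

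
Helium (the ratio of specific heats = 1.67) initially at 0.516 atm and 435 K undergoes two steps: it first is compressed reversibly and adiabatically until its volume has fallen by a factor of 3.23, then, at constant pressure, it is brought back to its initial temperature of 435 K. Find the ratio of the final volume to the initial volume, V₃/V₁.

Adiabatic step: V₂/V₁ = 0.3096; T₂ = T₁·3.23^(0.67) = 954.2 K.
Isobaric step: V₃/V₂ = T₃/T₂ = 435/954.2.
V₃/V₁ = (V₂/V₁)(V₃/V₂) = 0.3096 × (435/954.2) = 0.1411.

V₃/V₁ ≈ 0.141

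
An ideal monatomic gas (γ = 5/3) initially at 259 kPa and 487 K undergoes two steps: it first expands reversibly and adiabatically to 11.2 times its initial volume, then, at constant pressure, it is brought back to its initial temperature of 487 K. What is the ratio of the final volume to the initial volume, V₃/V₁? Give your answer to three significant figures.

Adiabatic step: V₂/V₁ = 11.2; T₂ = T₁·(1/11.2)^(2/3) = 97.29 K.
Isobaric step: V₃/V₂ = T₃/T₂ = 487/97.29.
V₃/V₁ = (V₂/V₁)(V₃/V₂) = 11.2 × (487/97.29) = 56.07.

V₃/V₁ ≈ 56.1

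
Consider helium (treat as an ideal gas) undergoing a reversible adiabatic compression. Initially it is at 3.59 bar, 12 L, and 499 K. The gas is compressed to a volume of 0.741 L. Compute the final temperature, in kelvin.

For a reversible adiabat TV^(γ−1) is constant, so T₂ = T₁ (V₁/V₂)^(γ−1).
γ = 5/3 for a monatomic ideal gas.
T₂ = 499 × (12/0.741)^(2/3) = 3194 K.

T₂ ≈ 3190 K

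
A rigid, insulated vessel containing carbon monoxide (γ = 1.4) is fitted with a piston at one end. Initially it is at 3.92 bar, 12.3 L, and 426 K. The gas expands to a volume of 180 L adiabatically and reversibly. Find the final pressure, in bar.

P₂ ≈ 0.0916 bar

Adiabatic: P₁V₁^γ = P₂V₂^γ ⇒ P₂ = P₁ (V₁/V₂)^γ.
P₂ = 3.92 × (12.3/180)^(1.4) = 0.09157 bar.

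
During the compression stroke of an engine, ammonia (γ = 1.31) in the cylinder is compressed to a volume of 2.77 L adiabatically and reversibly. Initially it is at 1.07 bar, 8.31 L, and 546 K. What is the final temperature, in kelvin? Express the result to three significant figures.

T₂ ≈ 768 K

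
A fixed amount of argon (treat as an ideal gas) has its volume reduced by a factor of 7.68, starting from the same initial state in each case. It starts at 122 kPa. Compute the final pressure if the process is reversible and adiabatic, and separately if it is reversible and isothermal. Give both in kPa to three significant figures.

For a monatomic ideal gas γ = 5/3.
Isothermal: P₂ = P₁(V₁/V₂) = 122×7.68 = 937 kPa.
Adiabatic: P₂ = P₁(V₁/V₂)^γ = 122×7.68^(5/3) = 3647 kPa.

adiabatic: 3650 kPa; isothermal: 937 kPa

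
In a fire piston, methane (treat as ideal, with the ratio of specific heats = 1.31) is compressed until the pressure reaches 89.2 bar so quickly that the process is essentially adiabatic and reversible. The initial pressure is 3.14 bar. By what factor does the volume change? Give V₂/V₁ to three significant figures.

From PV^γ = const, V₂/V₁ = (P₁/P₂)^(1/γ).
V₂/V₁ = (3.14/89.2)^(0.763) = 0.07772.

V₂/V₁ ≈ 0.0777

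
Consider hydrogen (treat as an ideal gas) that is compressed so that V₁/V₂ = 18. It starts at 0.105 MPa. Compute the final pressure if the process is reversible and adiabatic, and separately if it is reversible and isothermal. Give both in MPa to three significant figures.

adiabatic: 6.01 MPa; isothermal: 1.89 MPa

For a diatomic ideal gas γ = 7/5.
Isothermal: P₂ = P₁(V₁/V₂) = 0.105×18 = 1.89 MPa.
Adiabatic: P₂ = P₁(V₁/V₂)^γ = 0.105×18^(7/5) = 6.006 MPa.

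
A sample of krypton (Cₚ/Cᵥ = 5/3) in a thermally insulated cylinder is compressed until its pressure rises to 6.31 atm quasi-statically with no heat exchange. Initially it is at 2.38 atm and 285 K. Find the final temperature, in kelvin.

Along an adiabat T P^((1−γ)/γ) is constant, so T₂ = T₁ (P₂/P₁)^((γ−1)/γ).
T₂ = 285 × (6.31/2.38)^(2/5) = 420.9 K.

T₂ ≈ 421 K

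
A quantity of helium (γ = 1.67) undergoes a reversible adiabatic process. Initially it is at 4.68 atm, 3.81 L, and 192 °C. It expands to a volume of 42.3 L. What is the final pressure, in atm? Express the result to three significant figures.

P₂ ≈ 0.0840 atm

Since PV^γ is constant along a reversible adiabat, P₂ = P₁ (V₁/V₂)^γ.
P₂ = 4.68 × (3.81/42.3)^(1.67) = 0.08402 atm.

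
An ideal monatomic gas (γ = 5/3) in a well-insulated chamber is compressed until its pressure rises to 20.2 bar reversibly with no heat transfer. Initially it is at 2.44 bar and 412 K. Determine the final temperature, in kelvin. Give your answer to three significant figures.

T₂ ≈ 960 K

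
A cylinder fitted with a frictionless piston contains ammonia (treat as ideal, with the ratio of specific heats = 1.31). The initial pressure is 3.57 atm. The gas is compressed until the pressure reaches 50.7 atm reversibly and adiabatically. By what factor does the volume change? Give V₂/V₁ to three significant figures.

V₂/V₁ ≈ 0.132

From PV^γ = const, V₂/V₁ = (P₁/P₂)^(1/γ).
V₂/V₁ = (3.57/50.7)^(0.763) = 0.1319.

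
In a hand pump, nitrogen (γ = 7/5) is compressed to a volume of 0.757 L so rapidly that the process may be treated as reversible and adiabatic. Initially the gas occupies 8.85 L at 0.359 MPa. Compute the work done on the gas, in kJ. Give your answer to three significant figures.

P₂ = P₁(V₁/V₂)^γ = 0.359×(8.85/0.757)^(7/5) = 11.22 MPa.
For a reversible adiabat, W_by_gas = (P₁V₁ − P₂V₂)/(γ−1).
W_by = (359000×0.00885 − 1.122×10^7×0.000757) / (2/5) = -13300 J.
W_on_gas = −W_by = 13300 J.

W ≈ 13.3 kJ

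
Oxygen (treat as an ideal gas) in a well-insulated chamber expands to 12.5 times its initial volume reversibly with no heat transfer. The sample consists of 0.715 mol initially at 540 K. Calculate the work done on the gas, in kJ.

W ≈ -5.10 kJ

Adiabatic: T₁V₁^(γ−1) = T₂V₂^(γ−1) ⇒ T₂ = T₁ (V₁/V₂)^(γ−1).
γ = 7/5 for a diatomic ideal gas, so γ−1 = 2/5.
T₂ = 540 × (1/12.5)^(2/5) = 196.6 K.
Q = 0, so ΔU = W_on_gas = nCᵥΔT with Cᵥ = R/(γ−1) = 20.79 J/(mol·K).
ΔU = 0.715 × 20.79 × (196.6 − 540) = -5103 J.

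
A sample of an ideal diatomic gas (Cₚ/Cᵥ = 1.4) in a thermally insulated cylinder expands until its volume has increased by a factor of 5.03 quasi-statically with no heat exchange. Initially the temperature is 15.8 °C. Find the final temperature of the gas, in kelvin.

T₂ ≈ 151 K

For a reversible adiabat TV^(γ−1) is constant, so T₂ = T₁ (V₁/V₂)^(γ−1).
T₁ = 15.8 °C = 288.9 K.
T₂ = 288.9 × (1/5.03)^(0.4) = 151.4 K.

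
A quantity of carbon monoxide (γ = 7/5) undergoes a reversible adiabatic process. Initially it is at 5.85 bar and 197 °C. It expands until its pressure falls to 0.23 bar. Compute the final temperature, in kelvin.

Along an adiabat T P^((1−γ)/γ) is constant, so T₂ = T₁ (P₂/P₁)^((γ−1)/γ).
T₁ = 197 °C = 470.1 K.
T₂ = 470.1 × (0.23/5.85)^(2/7) = 186.5 K.

T₂ ≈ 187 K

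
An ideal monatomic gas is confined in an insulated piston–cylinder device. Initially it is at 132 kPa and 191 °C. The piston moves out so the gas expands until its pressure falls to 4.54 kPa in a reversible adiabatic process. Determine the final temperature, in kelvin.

Along an adiabat T P^((1−γ)/γ) is constant, so T₂ = T₁ (P₂/P₁)^((γ−1)/γ).
For a monatomic ideal gas γ = 5/3, so (γ−1)/γ = 2/5.
T₁ = 191 °C = 464.1 K.
T₂ = 464.1 × (4.54/132)^(2/5) = 120.6 K.

T₂ ≈ 121 K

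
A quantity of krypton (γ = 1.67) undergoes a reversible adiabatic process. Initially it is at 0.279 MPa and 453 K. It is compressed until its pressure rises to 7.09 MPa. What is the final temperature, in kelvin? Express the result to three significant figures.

Along an adiabat T P^((1−γ)/γ) is constant, so T₂ = T₁ (P₂/P₁)^((γ−1)/γ).
T₂ = 453 × (7.09/0.279)^(0.401) = 1659 K.

T₂ ≈ 1660 K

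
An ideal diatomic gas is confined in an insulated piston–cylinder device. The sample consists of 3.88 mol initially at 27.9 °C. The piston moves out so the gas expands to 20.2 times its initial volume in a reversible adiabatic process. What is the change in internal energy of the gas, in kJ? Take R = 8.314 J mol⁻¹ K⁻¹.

ΔU ≈ -17.0 kJ

For a reversible adiabat TV^(γ−1) is constant, so T₂ = T₁ (V₁/V₂)^(γ−1).
γ = 7/5 for a diatomic ideal gas, so γ−1 = 2/5.
T₁ = 27.9 °C = 301 K.
T₂ = 301 × (1/20.2)^(2/5) = 90.47 K.
Q = 0, so ΔU = W_on_gas = nCᵥΔT with Cᵥ = R/(γ−1) = 20.79 J/(mol·K).
ΔU = 3.88 × 20.79 × (90.47 − 301) = -16980 J.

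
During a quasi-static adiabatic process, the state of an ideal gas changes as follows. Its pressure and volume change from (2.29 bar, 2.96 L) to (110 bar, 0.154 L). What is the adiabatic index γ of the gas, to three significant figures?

γ ≈ 1.31

PV^γ = const ⇒ γ = ln(P₂/P₁) / ln(V₁/V₂).
γ = ln(110/2.29) / ln(2.96/0.154) = 1.31.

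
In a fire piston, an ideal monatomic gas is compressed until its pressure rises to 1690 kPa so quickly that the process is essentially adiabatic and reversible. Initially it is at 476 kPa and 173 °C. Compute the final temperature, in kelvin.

T₂ ≈ 741 K

Along an adiabat T P^((1−γ)/γ) is constant, so T₂ = T₁ (P₂/P₁)^((γ−1)/γ).
For a monatomic ideal gas γ = 5/3, so (γ−1)/γ = 2/5.
T₁ = 173 °C = 446.1 K.
T₂ = 446.1 × (1690/476)^(2/5) = 740.6 K.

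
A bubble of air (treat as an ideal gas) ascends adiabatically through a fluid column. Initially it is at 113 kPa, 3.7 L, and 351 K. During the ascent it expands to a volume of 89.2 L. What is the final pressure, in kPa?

P₂ ≈ 1.31 kPa

Adiabatic: P₁V₁^γ = P₂V₂^γ ⇒ P₂ = P₁ (V₁/V₂)^γ.
γ = 7/5 for a diatomic ideal gas.
P₂ = 113 × (3.7/89.2)^(7/5) = 1.312 kPa.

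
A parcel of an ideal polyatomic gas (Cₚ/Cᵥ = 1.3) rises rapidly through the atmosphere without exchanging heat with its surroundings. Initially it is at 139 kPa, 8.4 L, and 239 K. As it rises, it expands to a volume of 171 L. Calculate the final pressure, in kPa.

Since PV^γ is constant along a reversible adiabat, P₂ = P₁ (V₁/V₂)^γ.
P₂ = 139 × (8.4/171)^(1.3) = 2.765 kPa.

P₂ ≈ 2.76 kPa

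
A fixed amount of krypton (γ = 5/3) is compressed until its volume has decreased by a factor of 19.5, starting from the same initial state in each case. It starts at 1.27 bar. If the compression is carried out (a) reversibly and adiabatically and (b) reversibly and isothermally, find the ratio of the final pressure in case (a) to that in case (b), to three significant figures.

P_adiabatic / P_isothermal ≈ 7.24

Isothermal: P_b = P₁(V₁/V₂) = 1.27×19.5.
Adiabatic: P_a = P₁(V₁/V₂)^γ = 1.27×19.5^(5/3).
P_a/P_b = (V₁/V₂)^(γ−1) = 19.5^(2/3) = 7.245.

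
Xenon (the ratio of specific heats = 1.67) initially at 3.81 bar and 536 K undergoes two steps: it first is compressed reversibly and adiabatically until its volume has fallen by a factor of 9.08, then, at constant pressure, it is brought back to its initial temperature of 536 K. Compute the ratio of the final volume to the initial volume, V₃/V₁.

V₃/V₁ ≈ 0.0251

Adiabatic step: V₂/V₁ = 0.1101; T₂ = T₁·9.08^(0.67) = 2350 K.
Isobaric step: V₃/V₂ = T₃/T₂ = 536/2350.
V₃/V₁ = (V₂/V₁)(V₃/V₂) = 0.1101 × (536/2350) = 0.02512.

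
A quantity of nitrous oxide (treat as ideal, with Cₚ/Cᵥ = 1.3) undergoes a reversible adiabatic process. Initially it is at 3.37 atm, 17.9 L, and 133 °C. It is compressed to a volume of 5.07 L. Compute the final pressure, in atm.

Adiabatic: P₁V₁^γ = P₂V₂^γ ⇒ P₂ = P₁ (V₁/V₂)^γ.
P₂ = 3.37 × (17.9/5.07)^(1.3) = 17.37 atm.

P₂ ≈ 17.4 atm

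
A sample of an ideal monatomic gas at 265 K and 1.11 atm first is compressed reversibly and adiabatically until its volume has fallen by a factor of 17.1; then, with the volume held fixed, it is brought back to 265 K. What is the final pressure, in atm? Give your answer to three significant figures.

For a monatomic ideal gas γ = 5/3.
Adiabatic step (PV^γ = const): P₂ = 1.11×17.1^(5/3) = 126 atm; T₂ = 265×17.1^(2/3) = 1759 K.
Isochoric: P₃ = P₂(T₃/T₂) = 126 × (265/1759) = 18.98 atm.

P₃ ≈ 19.0 atm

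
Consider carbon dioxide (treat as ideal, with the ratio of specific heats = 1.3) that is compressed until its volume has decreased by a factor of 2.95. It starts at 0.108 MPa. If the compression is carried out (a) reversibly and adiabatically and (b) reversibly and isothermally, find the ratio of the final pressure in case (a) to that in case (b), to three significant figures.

P_adiabatic / P_isothermal ≈ 1.38

Isothermal: P_b = P₁(V₁/V₂) = 0.108×2.95.
Adiabatic: P_a = P₁(V₁/V₂)^γ = 0.108×2.95^(1.3).
P_a/P_b = (V₁/V₂)^(γ−1) = 2.95^(0.3) = 1.383.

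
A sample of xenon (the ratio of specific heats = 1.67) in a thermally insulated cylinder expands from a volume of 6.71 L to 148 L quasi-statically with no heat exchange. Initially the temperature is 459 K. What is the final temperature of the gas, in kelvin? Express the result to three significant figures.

T₂ ≈ 57.8 K

Adiabatic: T₁V₁^(γ−1) = T₂V₂^(γ−1) ⇒ T₂ = T₁ (V₁/V₂)^(γ−1).
T₂ = 459 × (6.71/148)^(0.67) = 57.76 K.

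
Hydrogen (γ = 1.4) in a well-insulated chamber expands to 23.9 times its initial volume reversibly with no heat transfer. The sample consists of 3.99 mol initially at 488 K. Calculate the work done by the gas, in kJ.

For a reversible adiabat TV^(γ−1) is constant, so T₂ = T₁ (V₁/V₂)^(γ−1).
T₂ = 488 × (1/23.9)^(0.4) = 137.1 K.
Q = 0, so ΔU = W_on_gas = nCᵥΔT with Cᵥ = R/(γ−1) = 20.79 J/(mol·K).
ΔU = 3.99 × 20.79 × (137.1 − 488) = -29100 J.
Work done by the gas = −ΔU = 29100 J.

W ≈ 29.1 kJ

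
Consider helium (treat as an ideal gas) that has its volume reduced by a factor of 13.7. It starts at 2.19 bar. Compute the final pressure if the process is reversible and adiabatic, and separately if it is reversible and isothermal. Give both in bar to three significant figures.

For a monatomic ideal gas γ = 5/3.
Isothermal: P₂ = P₁(V₁/V₂) = 2.19×13.7 = 30 bar.
Adiabatic: P₂ = P₁(V₁/V₂)^γ = 2.19×13.7^(5/3) = 171.8 bar.

adiabatic: 172 bar; isothermal: 30.0 bar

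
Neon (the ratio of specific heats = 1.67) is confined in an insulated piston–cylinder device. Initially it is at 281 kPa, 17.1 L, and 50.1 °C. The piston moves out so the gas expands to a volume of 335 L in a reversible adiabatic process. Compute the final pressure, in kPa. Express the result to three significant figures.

P₂ ≈ 1.95 kPa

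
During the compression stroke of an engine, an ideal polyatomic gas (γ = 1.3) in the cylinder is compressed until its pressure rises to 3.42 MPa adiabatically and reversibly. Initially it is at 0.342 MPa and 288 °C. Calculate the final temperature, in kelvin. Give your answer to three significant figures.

T₂ ≈ 955 K

Adiabatic: T₂/T₁ = (P₂/P₁)^((γ−1)/γ).
T₁ = 288 °C = 561.1 K.
T₂ = 561.1 × (3.42/0.342)^(0.231) = 954.7 K.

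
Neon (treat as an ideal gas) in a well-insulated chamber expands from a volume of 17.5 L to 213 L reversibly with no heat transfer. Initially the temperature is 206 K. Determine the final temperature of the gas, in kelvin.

T₂ ≈ 38.9 K

For a reversible adiabat TV^(γ−1) is constant, so T₂ = T₁ (V₁/V₂)^(γ−1).
For a monatomic ideal gas γ = 5/3, so γ−1 = 2/3.
T₂ = 206 × (17.5/213)^(2/3) = 38.93 K.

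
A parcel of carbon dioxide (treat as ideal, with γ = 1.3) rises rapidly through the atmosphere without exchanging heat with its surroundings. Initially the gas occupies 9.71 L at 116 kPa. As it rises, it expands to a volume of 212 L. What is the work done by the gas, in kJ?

P₂ = P₁(V₁/V₂)^γ = 116×(9.71/212)^(1.3) = 2.107 kPa.
For a reversible adiabat, W_by_gas = (P₁V₁ − P₂V₂)/(γ−1).
W_by = (116000×0.00971 − 2107×0.212) / (0.3) = 2266 J.

W ≈ 2.27 kJ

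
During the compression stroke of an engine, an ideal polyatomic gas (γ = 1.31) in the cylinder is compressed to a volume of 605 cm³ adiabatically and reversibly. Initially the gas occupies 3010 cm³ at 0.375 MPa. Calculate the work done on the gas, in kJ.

W ≈ 2.35 kJ

P₂ = P₁(V₁/V₂)^γ = 0.375×(3010/605)^(1.31) = 3.068 MPa.
For a reversible adiabat, W_by_gas = (P₁V₁ − P₂V₂)/(γ−1).
W_by = (375000×0.00301 − 3.068×10^6×0.000605) / (0.31) = -2346 J.
W_on_gas = −W_by = 2346 J.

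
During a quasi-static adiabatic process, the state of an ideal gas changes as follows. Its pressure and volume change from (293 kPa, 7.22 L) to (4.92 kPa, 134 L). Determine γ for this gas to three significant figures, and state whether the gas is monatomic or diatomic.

γ ≈ 1.40; diatomic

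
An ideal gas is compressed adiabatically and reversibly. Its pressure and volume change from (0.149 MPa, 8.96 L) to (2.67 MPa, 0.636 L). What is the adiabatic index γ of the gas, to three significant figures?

γ ≈ 1.09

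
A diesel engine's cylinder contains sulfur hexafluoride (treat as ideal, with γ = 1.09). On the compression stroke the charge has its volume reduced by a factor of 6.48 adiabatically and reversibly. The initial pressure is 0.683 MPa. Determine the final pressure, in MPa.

P₂ ≈ 5.24 MPa

Since PV^γ is constant along a reversible adiabat, P₂ = P₁ (V₁/V₂)^γ.
P₂ = 0.683 × 6.48^(1.09) = 5.236 MPa.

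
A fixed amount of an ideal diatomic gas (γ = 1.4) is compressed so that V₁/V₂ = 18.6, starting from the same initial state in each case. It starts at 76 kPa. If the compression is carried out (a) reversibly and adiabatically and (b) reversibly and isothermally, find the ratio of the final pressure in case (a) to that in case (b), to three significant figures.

Isothermal: P_b = P₁(V₁/V₂) = 76×18.6.
Adiabatic: P_a = P₁(V₁/V₂)^γ = 76×18.6^(1.4).
P_a/P_b = (V₁/V₂)^(γ−1) = 18.6^(0.4) = 3.22.

P_adiabatic / P_isothermal ≈ 3.22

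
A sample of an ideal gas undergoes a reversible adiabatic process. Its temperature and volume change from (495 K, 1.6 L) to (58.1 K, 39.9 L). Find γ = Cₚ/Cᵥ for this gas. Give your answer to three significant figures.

γ ≈ 1.67

TV^(γ−1) = const ⇒ γ − 1 = ln(T₂/T₁) / ln(V₁/V₂).
γ = 1 + ln(58.1/495) / ln(1.6/39.9) = 1.666.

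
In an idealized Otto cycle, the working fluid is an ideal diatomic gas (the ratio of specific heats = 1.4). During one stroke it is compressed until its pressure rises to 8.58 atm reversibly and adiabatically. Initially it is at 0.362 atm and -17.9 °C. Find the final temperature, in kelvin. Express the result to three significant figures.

T₂ ≈ 631 K

Along an adiabat T P^((1−γ)/γ) is constant, so T₂ = T₁ (P₂/P₁)^((γ−1)/γ).
T₁ = -17.9 °C = 255.2 K.
T₂ = 255.2 × (8.58/0.362)^(0.286) = 630.6 K.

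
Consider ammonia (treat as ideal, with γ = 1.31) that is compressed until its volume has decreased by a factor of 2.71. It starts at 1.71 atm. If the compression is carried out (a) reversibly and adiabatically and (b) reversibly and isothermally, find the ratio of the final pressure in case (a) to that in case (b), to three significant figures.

P_adiabatic / P_isothermal ≈ 1.36

Isothermal: P_b = P₁(V₁/V₂) = 1.71×2.71.
Adiabatic: P_a = P₁(V₁/V₂)^γ = 1.71×2.71^(1.31).
P_a/P_b = (V₁/V₂)^(γ−1) = 2.71^(0.31) = 1.362.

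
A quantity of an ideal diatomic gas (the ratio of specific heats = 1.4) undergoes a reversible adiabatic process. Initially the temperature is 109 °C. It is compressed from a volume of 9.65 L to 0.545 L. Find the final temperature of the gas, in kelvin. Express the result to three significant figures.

For a reversible adiabat TV^(γ−1) is constant, so T₂ = T₁ (V₁/V₂)^(γ−1).
T₁ = 109 °C = 382.1 K.
T₂ = 382.1 × (9.65/0.545)^(0.4) = 1206 K.

T₂ ≈ 1210 K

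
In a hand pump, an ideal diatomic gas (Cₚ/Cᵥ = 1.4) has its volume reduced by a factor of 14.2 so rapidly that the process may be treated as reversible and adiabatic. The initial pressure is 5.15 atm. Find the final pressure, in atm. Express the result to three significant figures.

Since PV^γ is constant along a reversible adiabat, P₂ = P₁ (V₁/V₂)^γ.
P₂ = 5.15 × 14.2^(1.4) = 211.4 atm.

P₂ ≈ 211 atm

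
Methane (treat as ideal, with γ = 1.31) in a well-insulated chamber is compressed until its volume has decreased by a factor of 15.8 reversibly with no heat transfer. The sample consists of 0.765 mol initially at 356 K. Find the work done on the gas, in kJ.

For a reversible adiabat TV^(γ−1) is constant, so T₂ = T₁ (V₁/V₂)^(γ−1).
T₂ = 356 × 15.8^(0.31) = 837.6 K.
Q = 0, so ΔU = W_on_gas = nCᵥΔT with Cᵥ = R/(γ−1) = 26.82 J/(mol·K).
ΔU = 0.765 × 26.82 × (837.6 − 356) = 9881 J.

W ≈ 9.88 kJ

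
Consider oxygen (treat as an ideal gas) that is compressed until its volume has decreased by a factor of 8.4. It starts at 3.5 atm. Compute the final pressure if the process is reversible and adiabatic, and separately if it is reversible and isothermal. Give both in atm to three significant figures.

For a diatomic ideal gas γ = 7/5.
Isothermal: P₂ = P₁(V₁/V₂) = 3.5×8.4 = 29.4 atm.
Adiabatic: P₂ = P₁(V₁/V₂)^γ = 3.5×8.4^(7/5) = 68.87 atm.

adiabatic: 68.9 atm; isothermal: 29.4 atm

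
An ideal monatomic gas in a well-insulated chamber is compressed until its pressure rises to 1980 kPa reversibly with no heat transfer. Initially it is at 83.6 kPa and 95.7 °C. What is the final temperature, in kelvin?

Along an adiabat T P^((1−γ)/γ) is constant, so T₂ = T₁ (P₂/P₁)^((γ−1)/γ).
For a monatomic ideal gas γ = 5/3, so (γ−1)/γ = 2/5.
T₁ = 95.7 °C = 368.8 K.
T₂ = 368.8 × (1980/83.6)^(2/5) = 1308 K.

T₂ ≈ 1310 K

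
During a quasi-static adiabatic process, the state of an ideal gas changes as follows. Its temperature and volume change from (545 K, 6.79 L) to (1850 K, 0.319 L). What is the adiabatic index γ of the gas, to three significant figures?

TV^(γ−1) = const ⇒ γ − 1 = ln(T₂/T₁) / ln(V₁/V₂).
γ = 1 + ln(1850/545) / ln(6.79/0.319) = 1.4.

γ ≈ 1.40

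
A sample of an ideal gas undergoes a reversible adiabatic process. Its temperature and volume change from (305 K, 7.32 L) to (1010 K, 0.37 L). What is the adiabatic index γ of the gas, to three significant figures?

TV^(γ−1) = const ⇒ γ − 1 = ln(T₂/T₁) / ln(V₁/V₂).
γ = 1 + ln(1010/305) / ln(7.32/0.37) = 1.401.

γ ≈ 1.40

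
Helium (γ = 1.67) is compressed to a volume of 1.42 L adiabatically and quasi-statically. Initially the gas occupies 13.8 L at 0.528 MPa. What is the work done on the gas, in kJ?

W ≈ 39.0 kJ

P₂ = P₁(V₁/V₂)^γ = 0.528×(13.8/1.42)^(1.67) = 23.55 MPa.
For a reversible adiabat, W_by_gas = (P₁V₁ − P₂V₂)/(γ−1).
W_by = (528000×0.0138 − 2.355×10^7×0.00142) / (0.67) = -39030 J.
W_on_gas = −W_by = 39030 J.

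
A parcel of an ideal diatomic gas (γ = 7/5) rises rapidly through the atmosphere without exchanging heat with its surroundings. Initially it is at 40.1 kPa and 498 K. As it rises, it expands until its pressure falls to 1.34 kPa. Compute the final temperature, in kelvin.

Adiabatic: T₂/T₁ = (P₂/P₁)^((γ−1)/γ).
T₂ = 498 × (1.34/40.1)^(2/7) = 188.6 K.

T₂ ≈ 189 K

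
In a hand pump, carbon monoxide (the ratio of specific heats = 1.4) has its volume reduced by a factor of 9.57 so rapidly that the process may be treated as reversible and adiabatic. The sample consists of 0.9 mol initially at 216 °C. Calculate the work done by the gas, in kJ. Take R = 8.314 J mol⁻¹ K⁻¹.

W ≈ -13.4 kJ

Adiabatic: T₁V₁^(γ−1) = T₂V₂^(γ−1) ⇒ T₂ = T₁ (V₁/V₂)^(γ−1).
T₁ = 216 °C = 489.1 K.
T₂ = 489.1 × 9.57^(0.4) = 1207 K.
Q = 0, so ΔU = W_on_gas = nCᵥΔT with Cᵥ = R/(γ−1) = 20.79 J/(mol·K).
ΔU = 0.9 × 20.79 × (1207 − 489.1) = 13430 J.
Work done by the gas = −ΔU = -13430 J.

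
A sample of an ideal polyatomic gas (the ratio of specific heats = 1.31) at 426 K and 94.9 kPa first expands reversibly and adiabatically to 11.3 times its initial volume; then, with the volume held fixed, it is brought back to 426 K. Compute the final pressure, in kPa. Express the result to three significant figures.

P₃ ≈ 8.40 kPa

Adiabatic step (PV^γ = const): P₂ = 94.9×(1/11.3)^(1.31) = 3.96 kPa; T₂ = 426×(1/11.3)^(0.31) = 200.9 K.
Isochoric: P₃ = P₂(T₃/T₂) = 3.96 × (426/200.9) = 8.398 kPa.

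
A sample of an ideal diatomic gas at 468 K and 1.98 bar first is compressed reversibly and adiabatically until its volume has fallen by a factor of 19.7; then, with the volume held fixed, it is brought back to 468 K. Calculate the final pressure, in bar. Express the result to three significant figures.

P₃ ≈ 39.0 bar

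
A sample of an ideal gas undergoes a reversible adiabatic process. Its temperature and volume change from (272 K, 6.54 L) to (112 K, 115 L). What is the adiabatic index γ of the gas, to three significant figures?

TV^(γ−1) = const ⇒ γ − 1 = ln(T₂/T₁) / ln(V₁/V₂).
γ = 1 + ln(112/272) / ln(6.54/115) = 1.309.

γ ≈ 1.31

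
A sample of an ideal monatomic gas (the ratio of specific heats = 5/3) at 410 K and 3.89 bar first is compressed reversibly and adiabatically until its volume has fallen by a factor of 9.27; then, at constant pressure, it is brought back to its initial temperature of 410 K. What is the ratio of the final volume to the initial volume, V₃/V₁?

V₃/V₁ ≈ 0.0244

Adiabatic step: V₂/V₁ = 0.1079; T₂ = T₁·9.27^(2/3) = 1809 K.
Isobaric step: V₃/V₂ = T₃/T₂ = 410/1809.
V₃/V₁ = (V₂/V₁)(V₃/V₂) = 0.1079 × (410/1809) = 0.02445.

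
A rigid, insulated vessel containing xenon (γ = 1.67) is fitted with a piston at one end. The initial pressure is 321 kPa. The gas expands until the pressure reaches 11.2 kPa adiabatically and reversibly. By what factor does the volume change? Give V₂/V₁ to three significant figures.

From PV^γ = const, V₂/V₁ = (P₁/P₂)^(1/γ).
V₂/V₁ = (321/11.2)^(0.599) = 7.458.

V₂/V₁ ≈ 7.46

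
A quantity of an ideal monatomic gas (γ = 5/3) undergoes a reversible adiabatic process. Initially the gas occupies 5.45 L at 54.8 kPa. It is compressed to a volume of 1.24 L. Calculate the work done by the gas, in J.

W ≈ -754 J

P₂ = P₁(V₁/V₂)^γ = 54.8×(5.45/1.24)^(5/3) = 646.3 kPa.
For a reversible adiabat, W_by_gas = (P₁V₁ − P₂V₂)/(γ−1).
W_by = (54800×0.00545 − 646300×0.00124) / (2/3) = -754 J.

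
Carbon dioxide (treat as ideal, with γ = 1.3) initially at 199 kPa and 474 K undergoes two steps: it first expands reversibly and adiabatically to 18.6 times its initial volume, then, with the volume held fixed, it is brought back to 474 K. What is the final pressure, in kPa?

P₃ ≈ 10.7 kPa

Adiabatic step (PV^γ = const): P₂ = 199×(1/18.6)^(1.3) = 4.451 kPa; T₂ = 474×(1/18.6)^(0.3) = 197.2 K.
Isochoric: P₃ = P₂(T₃/T₂) = 4.451 × (474/197.2) = 10.7 kPa.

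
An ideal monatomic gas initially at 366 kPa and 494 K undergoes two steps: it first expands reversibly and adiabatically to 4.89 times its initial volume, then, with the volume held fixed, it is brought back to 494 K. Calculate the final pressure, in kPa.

For a monatomic ideal gas γ = 5/3.
Adiabatic step (PV^γ = const): P₂ = 366×(1/4.89)^(5/3) = 25.98 kPa; T₂ = 494×(1/4.89)^(2/3) = 171.5 K.
Isochoric: P₃ = P₂(T₃/T₂) = 25.98 × (494/171.5) = 74.85 kPa.

P₃ ≈ 74.8 kPa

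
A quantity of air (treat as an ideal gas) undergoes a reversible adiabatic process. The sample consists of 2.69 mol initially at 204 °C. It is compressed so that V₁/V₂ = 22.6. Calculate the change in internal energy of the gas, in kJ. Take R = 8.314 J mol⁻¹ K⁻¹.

For a reversible adiabat TV^(γ−1) is constant, so T₂ = T₁ (V₁/V₂)^(γ−1).
γ = 7/5 for a diatomic ideal gas, so γ−1 = 2/5.
T₁ = 204 °C = 477.1 K.
T₂ = 477.1 × 22.6^(2/5) = 1661 K.
Q = 0, so ΔU = W_on_gas = nCᵥΔT with Cᵥ = R/(γ−1) = 20.79 J/(mol·K).
ΔU = 2.69 × 20.79 × (1661 − 477.1) = 66180 J.

ΔU ≈ 66.2 kJ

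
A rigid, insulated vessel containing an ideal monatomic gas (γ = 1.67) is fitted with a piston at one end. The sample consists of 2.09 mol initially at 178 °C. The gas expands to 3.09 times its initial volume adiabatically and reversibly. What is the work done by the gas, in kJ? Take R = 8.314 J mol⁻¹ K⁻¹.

Adiabatic: T₁V₁^(γ−1) = T₂V₂^(γ−1) ⇒ T₂ = T₁ (V₁/V₂)^(γ−1).
T₁ = 178 °C = 451.1 K.
T₂ = 451.1 × (1/3.09)^(0.67) = 211.9 K.
Q = 0, so ΔU = W_on_gas = nCᵥΔT with Cᵥ = R/(γ−1) = 12.41 J/(mol·K).
ΔU = 2.09 × 12.41 × (211.9 − 451.1) = -6206 J.
Work done by the gas = −ΔU = 6206 J.

W ≈ 6.21 kJ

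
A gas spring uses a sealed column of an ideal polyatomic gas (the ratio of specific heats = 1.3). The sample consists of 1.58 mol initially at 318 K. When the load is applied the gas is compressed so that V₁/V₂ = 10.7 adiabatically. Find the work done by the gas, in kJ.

W ≈ -14.4 kJ

Adiabatic: T₁V₁^(γ−1) = T₂V₂^(γ−1) ⇒ T₂ = T₁ (V₁/V₂)^(γ−1).
T₂ = 318 × 10.7^(0.3) = 647.5 K.
Q = 0, so ΔU = W_on_gas = nCᵥΔT with Cᵥ = R/(γ−1) = 27.71 J/(mol·K).
ΔU = 1.58 × 27.71 × (647.5 − 318) = 14430 J.
Work done by the gas = −ΔU = -14430 J.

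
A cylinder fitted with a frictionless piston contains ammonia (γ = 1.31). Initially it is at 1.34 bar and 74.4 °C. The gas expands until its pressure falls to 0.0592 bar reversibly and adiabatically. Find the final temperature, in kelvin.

T₂ ≈ 166 K

Along an adiabat T P^((1−γ)/γ) is constant, so T₂ = T₁ (P₂/P₁)^((γ−1)/γ).
T₁ = 74.4 °C = 347.5 K.
T₂ = 347.5 × (0.0592/1.34)^(0.237) = 166.1 K.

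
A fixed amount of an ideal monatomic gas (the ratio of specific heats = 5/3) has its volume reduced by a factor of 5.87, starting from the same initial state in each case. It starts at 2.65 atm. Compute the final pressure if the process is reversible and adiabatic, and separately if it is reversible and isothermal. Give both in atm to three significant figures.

adiabatic: 50.6 atm; isothermal: 15.6 atm

Isothermal: P₂ = P₁(V₁/V₂) = 2.65×5.87 = 15.56 atm.
Adiabatic: P₂ = P₁(V₁/V₂)^γ = 2.65×5.87^(5/3) = 50.62 atm.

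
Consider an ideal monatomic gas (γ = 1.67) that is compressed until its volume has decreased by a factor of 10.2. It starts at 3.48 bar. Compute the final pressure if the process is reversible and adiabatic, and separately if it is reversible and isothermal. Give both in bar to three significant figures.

Isothermal: P₂ = P₁(V₁/V₂) = 3.48×10.2 = 35.5 bar.
Adiabatic: P₂ = P₁(V₁/V₂)^γ = 3.48×10.2^(1.67) = 168.2 bar.

adiabatic: 168 bar; isothermal: 35.5 bar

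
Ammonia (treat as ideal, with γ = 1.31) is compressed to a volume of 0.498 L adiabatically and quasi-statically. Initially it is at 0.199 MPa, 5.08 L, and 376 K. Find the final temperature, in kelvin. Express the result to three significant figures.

T₂ ≈ 772 K

For a reversible adiabat TV^(γ−1) is constant, so T₂ = T₁ (V₁/V₂)^(γ−1).
T₂ = 376 × (5.08/0.498)^(0.31) = 772.4 K.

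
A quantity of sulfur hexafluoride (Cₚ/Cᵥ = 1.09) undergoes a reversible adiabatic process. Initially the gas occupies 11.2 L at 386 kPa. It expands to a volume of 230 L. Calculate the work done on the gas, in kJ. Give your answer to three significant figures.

P₂ = P₁(V₁/V₂)^γ = 386×(11.2/230)^(1.09) = 14.32 kPa.
For a reversible adiabat, W_by_gas = (P₁V₁ − P₂V₂)/(γ−1).
W_by = (386000×0.0112 − 14320×0.23) / (0.09) = 11440 J.
W_on_gas = −W_by = -11440 J.

W ≈ -11.4 kJ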